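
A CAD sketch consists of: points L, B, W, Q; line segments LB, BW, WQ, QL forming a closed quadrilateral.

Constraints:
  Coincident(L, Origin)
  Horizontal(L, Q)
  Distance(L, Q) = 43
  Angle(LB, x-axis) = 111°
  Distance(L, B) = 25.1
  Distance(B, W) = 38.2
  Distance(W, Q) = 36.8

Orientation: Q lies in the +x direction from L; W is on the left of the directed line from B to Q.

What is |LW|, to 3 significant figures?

43.6

L is at the origin; LQ is horizontal with |LQ| = 43.0 and Q in +x, so Q = (43.0, 0). LB runs at 111.0° with |LB| = 25.1, so B = (-9.00, 23.4). W is determined by |BW| = 38.2 and |WQ| = 36.8 together: it lies at the intersection of circle(B, 38.2) and circle(Q, 36.8). With |BQ| = 57.0, the foot of the radical line on BQ is 29.4 from B and the perpendicular offset is √(38.2² − 29.4²) = 24.3. Taking the left-of-BQ solution: W = (27.8, 33.5).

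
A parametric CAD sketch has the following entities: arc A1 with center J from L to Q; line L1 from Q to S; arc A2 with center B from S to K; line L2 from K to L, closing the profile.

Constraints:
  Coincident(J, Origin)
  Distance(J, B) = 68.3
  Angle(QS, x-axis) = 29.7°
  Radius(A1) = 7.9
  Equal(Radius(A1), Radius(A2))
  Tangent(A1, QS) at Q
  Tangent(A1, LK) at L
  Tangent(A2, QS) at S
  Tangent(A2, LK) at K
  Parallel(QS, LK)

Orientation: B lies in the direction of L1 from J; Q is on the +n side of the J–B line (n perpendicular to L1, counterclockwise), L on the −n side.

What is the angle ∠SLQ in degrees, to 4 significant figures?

76.97°

The slot axis is L1's direction at 29.7°, so u = (cos 29.7°, sin 29.7°) = (0.8686, 0.4955) and n = (−sin 29.7°, cos 29.7°) = (-0.4955, 0.8686). J is at the origin and B lies 68.3 along u from J, so B = 68.3·u = (59.33, 33.84). Tangency of A1 to both parallel lines with radius 7.9 puts Q and L at J ± 7.9·n: Q = (-3.914, 6.862), L = (3.914, -6.862). Equal radii place S and K the same way about B: S = B + 7.9·n = (55.41, 40.70), K = B − 7.9·n = (63.24, 26.98). Then cos ∠SLQ = LS·LQ / (|LS||LQ|), giving 76.97°.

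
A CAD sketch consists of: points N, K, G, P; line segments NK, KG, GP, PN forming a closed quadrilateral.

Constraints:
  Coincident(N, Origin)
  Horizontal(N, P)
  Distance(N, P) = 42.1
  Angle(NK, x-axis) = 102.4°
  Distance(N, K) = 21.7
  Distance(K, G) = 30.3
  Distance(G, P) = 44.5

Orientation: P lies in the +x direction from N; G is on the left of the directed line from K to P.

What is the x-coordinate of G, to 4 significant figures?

20.09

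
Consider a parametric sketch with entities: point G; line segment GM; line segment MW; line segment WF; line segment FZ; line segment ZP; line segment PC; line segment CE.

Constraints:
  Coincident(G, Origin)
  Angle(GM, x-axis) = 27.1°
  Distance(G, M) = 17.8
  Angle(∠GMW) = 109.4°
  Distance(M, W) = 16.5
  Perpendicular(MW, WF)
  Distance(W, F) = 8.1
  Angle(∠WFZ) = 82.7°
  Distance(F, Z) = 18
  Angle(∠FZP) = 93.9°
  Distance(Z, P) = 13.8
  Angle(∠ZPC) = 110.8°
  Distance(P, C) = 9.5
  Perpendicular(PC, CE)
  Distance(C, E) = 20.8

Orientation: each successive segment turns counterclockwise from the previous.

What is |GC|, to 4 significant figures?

31.14

G is at the origin; GM runs at 27.1° with length 17.8, so M = (15.85, 8.109). ∠GMW = 109.4° gives MW at 97.70° from the x-axis; with |MW| = 16.5, W = (13.64, 24.46). The perpendicularity gives WF at right angles to MW, so WF runs at -172.3°; with |WF| = 8.1, F = (5.608, 23.37). ∠WFZ = 82.7° gives FZ at -75.00° from the x-axis; with |FZ| = 18.0, Z = (10.27, 5.988). ∠FZP = 93.9° gives ZP at 11.10° from the x-axis; with |ZP| = 13.8, P = (23.81, 8.645). ∠ZPC = 110.8° gives PC at 80.30° from the x-axis; with |PC| = 9.5, C = (25.41, 18.01). Then |GC| = |C − G| = 31.14.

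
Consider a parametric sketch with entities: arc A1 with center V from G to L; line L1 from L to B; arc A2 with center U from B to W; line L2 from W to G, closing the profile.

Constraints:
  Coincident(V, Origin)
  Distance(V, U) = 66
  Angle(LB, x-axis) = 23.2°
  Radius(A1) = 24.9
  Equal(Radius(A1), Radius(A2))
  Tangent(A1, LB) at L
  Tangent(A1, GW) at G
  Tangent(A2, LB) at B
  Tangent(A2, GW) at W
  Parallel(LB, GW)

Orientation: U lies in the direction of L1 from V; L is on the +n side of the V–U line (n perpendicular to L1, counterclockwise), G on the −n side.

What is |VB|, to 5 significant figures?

70.541

The slot axis is L1's direction at 23.2°, so u = (cos 23.2°, sin 23.2°) = (0.91914, 0.39394) and n = (−sin 23.2°, cos 23.2°) = (-0.39394, 0.91914). V is at the origin and U lies 66.0 along u from V, so U = 66.0·u = (60.663, 26.000). Tangency of A1 to both parallel lines with radius 24.9 puts L and G at V ± 24.9·n: L = (-9.8092, 22.886), G = (9.8092, -22.886). Equal radii place B and W the same way about U: B = U + 24.9·n = (50.854, 48.887), W = U − 24.9·n = (70.472, 3.1137). Then |VB| = |B − V| = 70.541.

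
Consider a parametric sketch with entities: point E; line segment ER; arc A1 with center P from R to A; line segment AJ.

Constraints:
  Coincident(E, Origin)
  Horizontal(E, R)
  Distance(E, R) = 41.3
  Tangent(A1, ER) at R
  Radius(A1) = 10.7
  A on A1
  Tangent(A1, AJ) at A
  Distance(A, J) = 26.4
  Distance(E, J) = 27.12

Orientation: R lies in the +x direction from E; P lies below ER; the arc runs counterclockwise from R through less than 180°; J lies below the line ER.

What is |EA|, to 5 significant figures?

33.730

Checks: ∠(PR, RE) = 90.00° ✓; |PR| = 10.70 ✓; |PA| = 10.70 ✓; ∠(PA, AJ) = 90.00° ✓; |AJ| = 26.40 ✓; |EJ| = 27.12 ✓.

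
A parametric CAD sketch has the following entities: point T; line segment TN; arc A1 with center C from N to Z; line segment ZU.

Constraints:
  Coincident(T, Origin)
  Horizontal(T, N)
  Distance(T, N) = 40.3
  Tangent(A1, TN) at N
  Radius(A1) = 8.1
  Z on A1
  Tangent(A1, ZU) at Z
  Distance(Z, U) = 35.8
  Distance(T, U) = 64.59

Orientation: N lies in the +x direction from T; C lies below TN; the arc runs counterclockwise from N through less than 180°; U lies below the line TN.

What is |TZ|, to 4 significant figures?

34.77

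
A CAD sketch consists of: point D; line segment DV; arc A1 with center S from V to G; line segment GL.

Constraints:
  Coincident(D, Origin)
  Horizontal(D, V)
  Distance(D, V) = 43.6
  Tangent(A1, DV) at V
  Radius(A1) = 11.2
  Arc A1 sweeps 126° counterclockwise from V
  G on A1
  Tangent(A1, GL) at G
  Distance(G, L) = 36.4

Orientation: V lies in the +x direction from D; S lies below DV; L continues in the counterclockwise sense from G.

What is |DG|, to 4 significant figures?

38.85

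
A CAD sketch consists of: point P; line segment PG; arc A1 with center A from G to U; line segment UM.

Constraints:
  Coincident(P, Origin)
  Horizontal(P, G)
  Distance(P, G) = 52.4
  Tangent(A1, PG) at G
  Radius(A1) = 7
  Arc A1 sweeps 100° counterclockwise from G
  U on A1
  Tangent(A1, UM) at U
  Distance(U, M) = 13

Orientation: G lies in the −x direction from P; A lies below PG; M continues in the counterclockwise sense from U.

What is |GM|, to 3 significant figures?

21.5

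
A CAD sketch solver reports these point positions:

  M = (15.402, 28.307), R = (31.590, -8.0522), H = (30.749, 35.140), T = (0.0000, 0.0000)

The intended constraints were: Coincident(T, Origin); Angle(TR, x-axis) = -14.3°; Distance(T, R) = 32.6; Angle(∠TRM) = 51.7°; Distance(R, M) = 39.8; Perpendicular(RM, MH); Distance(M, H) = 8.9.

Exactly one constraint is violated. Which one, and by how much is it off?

Distance(M, H) = 8.9 — off by 7.90.

T = (0.00, 0.00) ✓; TR at -14.30° ✓; |TR| = 32.60 ✓; ∠TRM = 51.70° ✓; |RM| = 39.80 ✓; ∠(RM, MH) = 90.00° ✓; |MH| = 16.80 ✗.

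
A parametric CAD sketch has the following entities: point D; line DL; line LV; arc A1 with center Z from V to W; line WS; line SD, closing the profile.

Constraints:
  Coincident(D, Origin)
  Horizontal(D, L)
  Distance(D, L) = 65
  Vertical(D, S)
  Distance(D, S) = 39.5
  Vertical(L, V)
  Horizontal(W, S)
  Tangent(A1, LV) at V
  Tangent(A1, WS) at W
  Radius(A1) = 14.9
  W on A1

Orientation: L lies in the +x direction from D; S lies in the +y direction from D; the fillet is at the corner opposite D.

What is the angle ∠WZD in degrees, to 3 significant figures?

116°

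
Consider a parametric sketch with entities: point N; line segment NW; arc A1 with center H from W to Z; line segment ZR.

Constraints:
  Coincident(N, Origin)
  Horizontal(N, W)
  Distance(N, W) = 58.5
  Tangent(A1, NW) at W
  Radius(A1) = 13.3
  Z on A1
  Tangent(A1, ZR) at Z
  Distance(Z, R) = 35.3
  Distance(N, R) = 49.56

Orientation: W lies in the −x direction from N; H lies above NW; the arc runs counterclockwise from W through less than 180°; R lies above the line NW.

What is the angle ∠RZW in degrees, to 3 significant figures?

148°

N is at the origin; NW is horizontal with |NW| = 58.5 and W on the −x side, so W = (-58.5, 0.00). The tangent condition forces HW to be normal to NW, so H = W + (0, 13.3) = (-58.5, 13.3). Since HZ ⟂ ZR (tangency), |HR| = √(13.3² + 35.3²) = 37.7 regardless of where Z sits on A1. So R lies on both circle(N, 49.56) and circle(H, 37.7); the above-NW intersection is R = (-30.8, 38.9). Z is the foot of the tangent from R: Z = (-46.6, 7.32).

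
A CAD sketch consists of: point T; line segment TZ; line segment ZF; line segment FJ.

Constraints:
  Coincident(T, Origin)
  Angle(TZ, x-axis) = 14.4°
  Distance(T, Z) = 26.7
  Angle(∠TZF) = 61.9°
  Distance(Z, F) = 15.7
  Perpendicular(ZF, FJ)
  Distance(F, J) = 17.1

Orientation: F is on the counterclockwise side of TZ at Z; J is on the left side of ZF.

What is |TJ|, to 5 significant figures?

7.1692

T is at the origin; TZ runs at 14.4° with length 26.7, so Z = 26.7·(cos 14.4°, sin 14.4°) = (25.861, 6.6400). ∠TZF = 61.9°, so ZF runs at 14.4° + (180° − 61.9°) = 132.50° from the x-axis; with |ZF| = 15.7, F = Z + 15.7·(cos 132.50°, sin 132.50°) = (15.254, 18.215). ZF is perpendicular to FJ; with |FJ| = 17.1 on the left of ZF, J = F + 17.1·(-0.73728, -0.67559) = (2.6470, 6.6627). Then |TJ| = |J − T| = 7.1692.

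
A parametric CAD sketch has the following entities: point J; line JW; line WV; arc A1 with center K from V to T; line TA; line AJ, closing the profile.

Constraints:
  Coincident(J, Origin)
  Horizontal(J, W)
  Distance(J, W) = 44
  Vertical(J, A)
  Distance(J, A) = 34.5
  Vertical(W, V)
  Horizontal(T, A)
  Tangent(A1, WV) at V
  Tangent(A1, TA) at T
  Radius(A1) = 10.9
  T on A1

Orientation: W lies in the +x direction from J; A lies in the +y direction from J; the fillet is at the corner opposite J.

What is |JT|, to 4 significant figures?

47.81

J is at the origin; J and W share the same y with |JW| = 44.0 and W on the +x side, so W = (44.00, 0.000). J and A share the same x with |JA| = 34.5 and A on the +y side, so A = (0.000, 34.50). The virtual corner opposite J is at (44.00, 34.50). A1 meets WV tangentially, so KV is at right angles to WV and the tangent condition forces KT to be normal to TA, with radius 10.9, so the center K sits 10.9 in from both sides at K = (33.10, 23.60). That places the tangent points at V = (44.00, 23.60) on WV and T = (33.10, 34.50) on TA. Then |JT| = |T − J| = 47.81.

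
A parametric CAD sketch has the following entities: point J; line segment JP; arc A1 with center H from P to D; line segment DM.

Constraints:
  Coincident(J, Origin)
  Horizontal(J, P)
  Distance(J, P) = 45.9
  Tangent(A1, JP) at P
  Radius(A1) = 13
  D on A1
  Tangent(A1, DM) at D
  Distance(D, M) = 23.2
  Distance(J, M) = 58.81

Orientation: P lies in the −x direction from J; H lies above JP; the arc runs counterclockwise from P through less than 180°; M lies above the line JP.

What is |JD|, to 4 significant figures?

38.67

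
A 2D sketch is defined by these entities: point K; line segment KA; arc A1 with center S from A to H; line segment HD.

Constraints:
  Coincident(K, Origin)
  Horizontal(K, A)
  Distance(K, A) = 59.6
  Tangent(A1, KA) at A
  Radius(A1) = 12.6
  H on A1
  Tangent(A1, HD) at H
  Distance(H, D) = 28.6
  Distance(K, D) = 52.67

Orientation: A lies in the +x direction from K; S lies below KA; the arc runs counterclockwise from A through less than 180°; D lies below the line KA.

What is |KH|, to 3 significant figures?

48.4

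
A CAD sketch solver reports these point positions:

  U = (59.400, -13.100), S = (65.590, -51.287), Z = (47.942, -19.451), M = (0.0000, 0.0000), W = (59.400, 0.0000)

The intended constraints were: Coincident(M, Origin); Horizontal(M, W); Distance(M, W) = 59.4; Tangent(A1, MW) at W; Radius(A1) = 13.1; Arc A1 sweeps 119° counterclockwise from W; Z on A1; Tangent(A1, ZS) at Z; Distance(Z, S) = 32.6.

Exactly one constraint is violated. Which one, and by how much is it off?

Distance(Z, S) = 32.6 — off by 3.80.

M = (0.00, 0.00) ✓; M.y = 0.00, W.y = 0.00 ✓; |MW| = 59.40 ✓; ∠(UW, WM) = 90.00° ✓; |UW| = 13.10 ✓; bearing(U→Z) − bearing(U→W) = 119.0° ✓; |UZ| = 13.10 ✓; ∠(UZ, ZS) = 90.00° ✓; |ZS| = 36.40 ✗.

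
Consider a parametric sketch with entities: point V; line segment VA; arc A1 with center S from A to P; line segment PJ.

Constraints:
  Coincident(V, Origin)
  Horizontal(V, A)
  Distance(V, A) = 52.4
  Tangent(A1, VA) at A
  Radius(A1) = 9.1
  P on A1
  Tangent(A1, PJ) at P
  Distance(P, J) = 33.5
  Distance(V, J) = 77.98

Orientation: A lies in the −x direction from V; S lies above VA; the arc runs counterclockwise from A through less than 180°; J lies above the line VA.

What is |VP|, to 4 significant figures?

47.69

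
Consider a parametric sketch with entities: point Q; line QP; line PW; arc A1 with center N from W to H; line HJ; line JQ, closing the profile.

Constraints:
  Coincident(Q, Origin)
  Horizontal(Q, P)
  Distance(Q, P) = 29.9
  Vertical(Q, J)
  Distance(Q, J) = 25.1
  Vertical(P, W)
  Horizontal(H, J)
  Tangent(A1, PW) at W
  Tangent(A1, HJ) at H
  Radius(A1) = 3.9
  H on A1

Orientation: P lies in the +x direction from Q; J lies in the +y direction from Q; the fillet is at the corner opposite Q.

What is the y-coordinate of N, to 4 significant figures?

21.20

Q is at the origin; QP is horizontal with |QP| = 29.9 and P on the +x side, so P = (29.90, 0.000). QJ is vertical with |QJ| = 25.1 and J on the +y side, so J = (0.000, 25.10). The virtual corner opposite Q is at (29.90, 25.10). Since A1 is tangent to PW there, NW ⟂ PW and since A1 is tangent to HJ there, NH ⟂ HJ, with radius 3.9, so the center N sits 3.9 in from both sides at N = (26.00, 21.20). So N.y = 21.20.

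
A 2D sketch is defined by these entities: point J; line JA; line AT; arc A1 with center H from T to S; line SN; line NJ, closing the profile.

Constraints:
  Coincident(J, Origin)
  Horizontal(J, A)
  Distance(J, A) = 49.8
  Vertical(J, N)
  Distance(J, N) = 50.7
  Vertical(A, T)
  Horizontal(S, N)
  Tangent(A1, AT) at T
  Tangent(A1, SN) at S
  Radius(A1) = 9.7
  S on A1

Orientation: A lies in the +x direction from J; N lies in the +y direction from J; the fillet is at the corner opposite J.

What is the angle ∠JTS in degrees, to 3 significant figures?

84.5°

The virtual corner opposite J is at (49.8, 50.7). Tangency of A1 to AT means the radius HT is perpendicular to AT and tangency of A1 to SN means the radius HS is perpendicular to SN, with radius 9.7, so the center H sits 9.7 in from both sides at H = (40.1, 41.0). That places the tangent points at T = (49.8, 41.0) on AT and S = (40.1, 50.7) on SN. Then cos ∠JTS = TJ·TS / (|TJ||TS|), giving 84.5°.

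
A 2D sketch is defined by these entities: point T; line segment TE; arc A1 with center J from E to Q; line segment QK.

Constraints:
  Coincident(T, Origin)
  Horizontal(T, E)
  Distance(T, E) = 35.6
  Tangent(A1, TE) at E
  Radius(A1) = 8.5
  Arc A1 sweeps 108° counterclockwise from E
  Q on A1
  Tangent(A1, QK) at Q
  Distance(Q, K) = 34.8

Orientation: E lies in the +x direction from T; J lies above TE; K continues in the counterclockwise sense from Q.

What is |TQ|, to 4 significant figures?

45.08

T is at the origin; T and E share the same y with |TE| = 35.6 and E on the +x side, so E = (35.60, 0.000). A1 meets TE tangentially, so JE is at right angles to TE, so J = E + (0, 8.5) = (35.60, 8.500). On A1, E sits at bearing -90° from J; a 108° counterclockwise sweep puts Q at bearing 18°, so Q = J + 8.5·(cos 18°, sin 18°) = (43.68, 11.13). Then |TQ| = |Q − T| = 45.08.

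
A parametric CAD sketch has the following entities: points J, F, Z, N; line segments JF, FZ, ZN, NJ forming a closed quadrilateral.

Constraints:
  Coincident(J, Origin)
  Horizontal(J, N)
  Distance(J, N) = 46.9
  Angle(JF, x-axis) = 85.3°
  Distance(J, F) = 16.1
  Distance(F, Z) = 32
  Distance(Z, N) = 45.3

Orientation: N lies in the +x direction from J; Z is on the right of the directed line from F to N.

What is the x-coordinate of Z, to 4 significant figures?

4.445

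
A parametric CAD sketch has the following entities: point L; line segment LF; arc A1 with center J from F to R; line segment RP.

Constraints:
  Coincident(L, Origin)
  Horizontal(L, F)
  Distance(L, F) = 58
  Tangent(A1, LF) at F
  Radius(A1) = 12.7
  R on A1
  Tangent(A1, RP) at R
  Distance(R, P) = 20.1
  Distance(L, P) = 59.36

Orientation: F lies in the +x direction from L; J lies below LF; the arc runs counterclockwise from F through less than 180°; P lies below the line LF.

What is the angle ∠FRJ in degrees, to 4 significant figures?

40.82°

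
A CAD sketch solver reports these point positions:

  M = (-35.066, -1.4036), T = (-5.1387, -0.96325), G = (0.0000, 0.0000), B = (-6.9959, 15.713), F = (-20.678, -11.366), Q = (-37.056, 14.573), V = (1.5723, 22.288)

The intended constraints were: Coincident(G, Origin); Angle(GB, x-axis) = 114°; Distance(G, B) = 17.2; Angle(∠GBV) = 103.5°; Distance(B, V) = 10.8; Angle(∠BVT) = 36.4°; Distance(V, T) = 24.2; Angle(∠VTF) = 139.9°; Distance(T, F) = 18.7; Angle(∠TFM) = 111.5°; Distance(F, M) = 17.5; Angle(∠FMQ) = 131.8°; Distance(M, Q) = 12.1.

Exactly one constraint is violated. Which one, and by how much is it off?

Distance(M, Q) = 12.1 — off by 4.00.

G = (0.00, 0.00) ✓; GB at 114.0° ✓; |GB| = 17.20 ✓; ∠GBV = 103.5° ✓; |BV| = 10.80 ✓; ∠BVT = 36.40° ✓; |VT| = 24.20 ✓; ∠VTF = 139.9° ✓; |TF| = 18.70 ✓; ∠TFM = 111.5° ✓; |FM| = 17.50 ✓; ∠FMQ = 131.8° ✓; |MQ| = 16.10 ✗.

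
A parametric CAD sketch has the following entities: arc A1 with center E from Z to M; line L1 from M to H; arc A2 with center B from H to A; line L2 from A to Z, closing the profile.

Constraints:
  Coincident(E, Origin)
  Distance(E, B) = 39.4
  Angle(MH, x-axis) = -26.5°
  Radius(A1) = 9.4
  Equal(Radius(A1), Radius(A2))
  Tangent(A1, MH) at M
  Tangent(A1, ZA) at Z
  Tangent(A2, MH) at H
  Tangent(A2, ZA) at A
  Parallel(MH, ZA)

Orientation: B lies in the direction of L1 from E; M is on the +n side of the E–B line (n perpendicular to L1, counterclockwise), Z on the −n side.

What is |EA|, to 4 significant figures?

40.51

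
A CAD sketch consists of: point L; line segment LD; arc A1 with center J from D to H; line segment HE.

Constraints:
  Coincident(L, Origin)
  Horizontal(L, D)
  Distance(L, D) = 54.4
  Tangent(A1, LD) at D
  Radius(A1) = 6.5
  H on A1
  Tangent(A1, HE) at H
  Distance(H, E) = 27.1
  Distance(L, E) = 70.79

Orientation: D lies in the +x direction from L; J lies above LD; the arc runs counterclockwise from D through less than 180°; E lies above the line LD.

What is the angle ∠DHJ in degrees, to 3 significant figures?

46.8°

L is at the origin; LD is horizontal with |LD| = 54.4 and D on the +x side, so D = (54.4, 0.00). A1 meets LD tangentially, so JD is at right angles to LD, so J = D + (0, 6.5) = (54.4, 6.50). Since JH ⟂ HE (tangency), |JE| = √(6.5² + 27.1²) = 27.9 regardless of where H sits on A1. So E lies on both circle(L, 70.79) and circle(J, 27.9); the above-LD intersection is E = (62.5, 33.2). H is the foot of the tangent from E: H = (60.9, 6.10).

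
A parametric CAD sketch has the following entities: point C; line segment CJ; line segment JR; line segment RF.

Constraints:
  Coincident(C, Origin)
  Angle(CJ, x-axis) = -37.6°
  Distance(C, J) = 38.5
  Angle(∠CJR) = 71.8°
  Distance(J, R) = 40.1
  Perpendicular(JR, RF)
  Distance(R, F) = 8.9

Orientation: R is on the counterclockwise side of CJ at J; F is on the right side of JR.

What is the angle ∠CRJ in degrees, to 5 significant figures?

52.489°

C is at the origin; CJ runs at -37.6° with length 38.5, so J = 38.5·(cos -37.6°, sin -37.6°) = (30.503, -23.491). ∠CJR = 71.8°, so JR runs at -37.6° + (180° − 71.8°) = 70.600° from the x-axis; with |JR| = 40.1, R = J + 40.1·(cos 70.600°, sin 70.600°) = (43.823, 14.333). Then cos ∠CRJ = RC·RJ / (|RC||RJ|), giving 52.489°.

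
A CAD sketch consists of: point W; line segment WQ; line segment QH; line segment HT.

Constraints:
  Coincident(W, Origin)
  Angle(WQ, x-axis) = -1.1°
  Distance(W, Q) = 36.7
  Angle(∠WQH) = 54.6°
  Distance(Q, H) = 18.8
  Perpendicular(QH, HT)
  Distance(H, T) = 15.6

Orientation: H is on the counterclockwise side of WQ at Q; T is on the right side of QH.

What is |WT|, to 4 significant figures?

45.58

W is at the origin; WQ runs at -1.1° with length 36.7, so Q = 36.7·(cos -1.1°, sin -1.1°) = (36.69, -0.7045). ∠WQH = 54.6°, so QH runs at -1.1° + (180° − 54.6°) = 124.3° from the x-axis; with |QH| = 18.8, H = Q + 18.8·(cos 124.3°, sin 124.3°) = (26.10, 14.83). The perpendicularity gives HT at right angles to QH; with |HT| = 15.6 on the right of QH, T = H + 15.6·(0.8261, 0.5635) = (38.99, 23.62). Then |WT| = |T − W| = 45.58.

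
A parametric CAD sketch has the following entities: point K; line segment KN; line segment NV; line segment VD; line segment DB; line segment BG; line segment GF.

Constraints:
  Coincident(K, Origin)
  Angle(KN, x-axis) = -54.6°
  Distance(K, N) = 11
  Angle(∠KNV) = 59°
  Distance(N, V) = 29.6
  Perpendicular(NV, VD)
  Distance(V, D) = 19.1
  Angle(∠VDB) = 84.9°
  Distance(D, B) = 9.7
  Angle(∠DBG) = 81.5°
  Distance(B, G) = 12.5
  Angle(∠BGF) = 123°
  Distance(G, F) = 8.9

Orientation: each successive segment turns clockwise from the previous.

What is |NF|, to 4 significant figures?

31.43

K is at the origin; KN runs at -54.6° with length 11.0, so N = (6.372, -8.966). ∠KNV = 59.0° gives NV at -175.6° from the x-axis; with |NV| = 29.6, V = (-23.14, -11.24). NV ⟂ VD, so VD runs at 94.40°; with |VD| = 19.1, D = (-24.61, 7.806). ∠VDB = 84.9° gives DB at -0.7000° from the x-axis; with |DB| = 9.7, B = (-14.91, 7.688). ∠DBG = 81.5° gives BG at -99.20° from the x-axis; with |BG| = 12.5, G = (-16.91, -4.651). ∠BGF = 123.0° gives GF at -156.2° from the x-axis; with |GF| = 8.9, F = (-25.05, -8.243). Then |NF| = |F − N| = 31.43.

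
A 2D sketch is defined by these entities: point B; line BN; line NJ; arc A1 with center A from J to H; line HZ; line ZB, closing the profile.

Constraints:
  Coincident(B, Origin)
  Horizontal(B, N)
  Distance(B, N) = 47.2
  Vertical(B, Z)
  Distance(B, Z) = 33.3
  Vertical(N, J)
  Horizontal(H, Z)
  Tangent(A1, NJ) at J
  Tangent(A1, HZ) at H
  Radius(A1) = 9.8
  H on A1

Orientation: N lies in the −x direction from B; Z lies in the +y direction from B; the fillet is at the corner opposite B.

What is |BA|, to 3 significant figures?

44.2

B and Z share the same x with |BZ| = 33.3 and Z on the +y side, so Z = (0.00, 33.3). The virtual corner opposite B is at (-47.2, 33.3). A1 meets NJ tangentially, so AJ is at right angles to NJ and tangency of A1 to HZ means the radius AH is perpendicular to HZ, with radius 9.8, so the center A sits 9.8 in from both sides at A = (-37.4, 23.5). Then |BA| = |A − B| = 44.2.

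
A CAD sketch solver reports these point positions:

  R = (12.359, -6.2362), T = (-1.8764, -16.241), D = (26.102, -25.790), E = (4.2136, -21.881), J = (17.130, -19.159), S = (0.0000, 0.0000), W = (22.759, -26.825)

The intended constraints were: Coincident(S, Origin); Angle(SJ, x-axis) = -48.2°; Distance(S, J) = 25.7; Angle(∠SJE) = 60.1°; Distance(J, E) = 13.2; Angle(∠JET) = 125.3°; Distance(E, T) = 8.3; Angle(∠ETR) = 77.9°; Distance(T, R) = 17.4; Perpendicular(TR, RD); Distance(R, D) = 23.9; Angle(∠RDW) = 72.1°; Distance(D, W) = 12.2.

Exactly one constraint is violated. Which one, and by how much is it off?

Distance(D, W) = 12.2 — off by 8.70.

S = (0.00, 0.00) ✓; SJ at -48.20° ✓; |SJ| = 25.70 ✓; ∠SJE = 60.10° ✓; |JE| = 13.20 ✓; ∠JET = 125.3° ✓; |ET| = 8.300 ✓; ∠ETR = 77.90° ✓; |TR| = 17.40 ✓; ∠(TR, RD) = 90.00° ✓; |RD| = 23.90 ✓; ∠RDW = 72.10° ✓; |DW| = 3.500 ✗.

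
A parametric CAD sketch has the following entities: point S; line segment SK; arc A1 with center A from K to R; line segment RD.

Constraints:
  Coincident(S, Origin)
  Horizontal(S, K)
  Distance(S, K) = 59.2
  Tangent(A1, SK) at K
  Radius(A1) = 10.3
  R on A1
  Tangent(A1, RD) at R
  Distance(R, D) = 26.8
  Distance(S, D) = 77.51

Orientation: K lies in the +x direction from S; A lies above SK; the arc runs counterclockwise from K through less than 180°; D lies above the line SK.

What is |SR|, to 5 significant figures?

70.340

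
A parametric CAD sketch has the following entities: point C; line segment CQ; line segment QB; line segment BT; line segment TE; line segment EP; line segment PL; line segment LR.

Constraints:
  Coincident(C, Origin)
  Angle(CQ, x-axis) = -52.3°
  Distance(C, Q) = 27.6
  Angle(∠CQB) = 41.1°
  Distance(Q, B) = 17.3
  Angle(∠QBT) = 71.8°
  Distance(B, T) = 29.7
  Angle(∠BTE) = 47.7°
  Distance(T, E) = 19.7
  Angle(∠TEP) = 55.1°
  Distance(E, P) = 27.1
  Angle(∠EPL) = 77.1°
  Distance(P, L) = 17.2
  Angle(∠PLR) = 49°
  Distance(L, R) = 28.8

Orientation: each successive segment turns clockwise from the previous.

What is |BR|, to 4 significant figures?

13.17

∠EPL = 77.1° gives PL at 60.50° from the x-axis; with |PL| = 17.2, L = (3.172, 11.41). ∠PLR = 49.0° gives LR at -70.50° from the x-axis; with |LR| = 28.8, R = (12.79, -15.74). Then |BR| = |R − B| = 13.17.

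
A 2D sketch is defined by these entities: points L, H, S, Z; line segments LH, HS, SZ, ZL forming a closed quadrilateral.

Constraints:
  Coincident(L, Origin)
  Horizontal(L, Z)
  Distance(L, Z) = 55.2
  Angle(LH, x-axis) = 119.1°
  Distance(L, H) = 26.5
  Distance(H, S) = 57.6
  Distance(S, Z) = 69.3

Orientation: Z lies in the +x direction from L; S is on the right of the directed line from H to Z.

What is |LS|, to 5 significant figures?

34.333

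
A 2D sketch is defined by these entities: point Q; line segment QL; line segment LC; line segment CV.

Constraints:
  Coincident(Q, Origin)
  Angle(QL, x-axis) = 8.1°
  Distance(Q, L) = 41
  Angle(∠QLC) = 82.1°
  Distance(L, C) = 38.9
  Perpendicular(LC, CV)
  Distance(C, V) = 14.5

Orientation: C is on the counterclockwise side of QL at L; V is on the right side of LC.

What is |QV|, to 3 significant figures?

64.4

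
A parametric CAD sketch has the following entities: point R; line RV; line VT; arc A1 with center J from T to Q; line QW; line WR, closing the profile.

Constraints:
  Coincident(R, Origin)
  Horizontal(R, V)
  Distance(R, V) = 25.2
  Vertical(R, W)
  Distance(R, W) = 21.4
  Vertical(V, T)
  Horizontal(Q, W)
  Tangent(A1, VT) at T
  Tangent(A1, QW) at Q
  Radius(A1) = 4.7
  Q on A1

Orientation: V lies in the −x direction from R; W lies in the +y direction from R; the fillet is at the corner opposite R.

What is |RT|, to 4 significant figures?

30.23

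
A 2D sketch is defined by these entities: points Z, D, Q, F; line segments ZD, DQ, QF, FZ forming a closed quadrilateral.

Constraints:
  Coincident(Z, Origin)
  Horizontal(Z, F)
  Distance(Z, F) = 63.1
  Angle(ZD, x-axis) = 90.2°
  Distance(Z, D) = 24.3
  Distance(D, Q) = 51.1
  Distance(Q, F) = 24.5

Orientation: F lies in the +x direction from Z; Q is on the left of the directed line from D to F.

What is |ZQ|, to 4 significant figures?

55.18

Checks: |DQ| = 51.10 ✓; |QF| = 24.50 ✓.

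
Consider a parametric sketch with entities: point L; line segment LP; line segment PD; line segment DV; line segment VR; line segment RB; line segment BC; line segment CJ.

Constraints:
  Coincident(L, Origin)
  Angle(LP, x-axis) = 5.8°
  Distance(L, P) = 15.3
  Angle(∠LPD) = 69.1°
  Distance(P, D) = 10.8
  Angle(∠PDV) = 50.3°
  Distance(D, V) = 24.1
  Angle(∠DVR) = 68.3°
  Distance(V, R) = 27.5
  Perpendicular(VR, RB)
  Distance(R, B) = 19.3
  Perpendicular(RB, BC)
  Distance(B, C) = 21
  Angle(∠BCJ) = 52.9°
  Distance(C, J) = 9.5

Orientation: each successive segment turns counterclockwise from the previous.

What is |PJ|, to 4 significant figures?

2.198

L is at the origin; LP runs at 5.8° with length 15.3, so P = (15.22, 1.546). ∠LPD = 69.1° gives PD at 116.7° from the x-axis; with |PD| = 10.8, D = (10.37, 11.19). ∠PDV = 50.3° gives DV at -113.6° from the x-axis; with |DV| = 24.1, V = (0.7206, -10.89). ∠DVR = 68.3° gives VR at -1.900° from the x-axis; with |VR| = 27.5, R = (28.21, -11.80). The perpendicularity gives RB at right angles to VR, so RB runs at 88.10°; with |RB| = 19.3, B = (28.85, 7.488). RB ⟂ BC, so BC runs at 178.1°; with |BC| = 21.0, C = (7.857, 8.184). ∠BCJ = 52.9° gives CJ at -54.80° from the x-axis; with |CJ| = 9.5, J = (13.33, 0.4212). Then |PJ| = |J − P| = 2.198.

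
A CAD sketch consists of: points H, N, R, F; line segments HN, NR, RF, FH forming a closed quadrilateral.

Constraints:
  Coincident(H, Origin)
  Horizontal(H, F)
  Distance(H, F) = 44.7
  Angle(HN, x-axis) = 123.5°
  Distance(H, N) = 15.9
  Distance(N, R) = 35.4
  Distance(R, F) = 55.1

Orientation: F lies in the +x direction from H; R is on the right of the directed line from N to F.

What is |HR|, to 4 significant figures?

22.77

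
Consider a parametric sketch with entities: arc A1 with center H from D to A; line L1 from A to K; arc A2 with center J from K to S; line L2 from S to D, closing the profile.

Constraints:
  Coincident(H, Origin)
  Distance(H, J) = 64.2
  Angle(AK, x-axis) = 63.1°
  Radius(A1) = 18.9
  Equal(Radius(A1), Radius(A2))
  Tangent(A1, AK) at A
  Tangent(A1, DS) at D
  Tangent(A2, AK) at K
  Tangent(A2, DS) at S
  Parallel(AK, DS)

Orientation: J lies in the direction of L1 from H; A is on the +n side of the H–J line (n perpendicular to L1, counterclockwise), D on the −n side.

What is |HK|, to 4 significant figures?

66.92

The slot axis is L1's direction at 63.1°, so u = (cos 63.1°, sin 63.1°) = (0.4524, 0.8918) and n = (−sin 63.1°, cos 63.1°) = (-0.8918, 0.4524). H is at the origin and J lies 64.2 along u from H, so J = 64.2·u = (29.05, 57.25). Tangency of A1 to both parallel lines with radius 18.9 puts A and D at H ± 18.9·n: A = (-16.85, 8.551), D = (16.85, -8.551). Equal radii place K and S the same way about J: K = J + 18.9·n = (12.19, 65.80), S = J − 18.9·n = (45.90, 48.70). Then |HK| = |K − H| = 66.92.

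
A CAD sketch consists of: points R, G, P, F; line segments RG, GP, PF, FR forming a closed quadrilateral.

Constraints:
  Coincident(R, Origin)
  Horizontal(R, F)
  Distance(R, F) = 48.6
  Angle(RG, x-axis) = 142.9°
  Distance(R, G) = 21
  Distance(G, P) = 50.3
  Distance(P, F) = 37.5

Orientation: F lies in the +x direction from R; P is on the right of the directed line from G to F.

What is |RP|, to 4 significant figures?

29.63

R is at the origin; R and F share the same y with |RF| = 48.6 and F in +x, so F = (48.6, 0). RG runs at 142.9° with |RG| = 21.0, so G = (-16.75, 12.67). P is determined by |GP| = 50.3 and |PF| = 37.5 together: it lies at the intersection of circle(G, 50.3) and circle(F, 37.5). With |GF| = 66.57, the foot of the radical line on GF is 41.72 from G and the perpendicular offset is √(50.3² − 41.72²) = 28.09. Taking the right-of-GF solution: P = (18.87, -22.85).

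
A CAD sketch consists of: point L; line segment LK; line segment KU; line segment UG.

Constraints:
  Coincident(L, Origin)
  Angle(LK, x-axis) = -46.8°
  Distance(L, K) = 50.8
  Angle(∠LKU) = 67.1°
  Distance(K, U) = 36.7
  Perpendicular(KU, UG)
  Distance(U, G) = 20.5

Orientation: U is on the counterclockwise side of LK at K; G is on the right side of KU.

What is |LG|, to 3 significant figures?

69.4

L is at the origin; LK runs at -46.8° with length 50.8, so K = 50.8·(cos -46.8°, sin -46.8°) = (34.8, -37.0). ∠LKU = 67.1°, so KU runs at -46.8° + (180° − 67.1°) = 66.1° from the x-axis; with |KU| = 36.7, U = K + 36.7·(cos 66.1°, sin 66.1°) = (49.6, -3.48). KU ⟂ UG; with |UG| = 20.5 on the right of KU, G = U + 20.5·(0.914, -0.405) = (68.4, -11.8). Then |LG| = |G − L| = 69.4.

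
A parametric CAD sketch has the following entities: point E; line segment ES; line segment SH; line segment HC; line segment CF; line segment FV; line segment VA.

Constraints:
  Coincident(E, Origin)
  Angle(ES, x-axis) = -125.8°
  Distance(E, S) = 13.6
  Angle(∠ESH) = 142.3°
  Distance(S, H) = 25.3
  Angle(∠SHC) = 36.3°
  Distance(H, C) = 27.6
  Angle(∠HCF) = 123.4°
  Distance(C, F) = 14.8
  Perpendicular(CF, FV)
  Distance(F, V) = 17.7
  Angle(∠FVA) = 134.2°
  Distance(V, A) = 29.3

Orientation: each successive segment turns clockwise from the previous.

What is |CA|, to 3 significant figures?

38.6

E is at the origin; ES runs at -125.8° with length 13.6, so S = (-7.96, -11.0). ∠ESH = 142.3° gives SH at -164° from the x-axis; with |SH| = 25.3, H = (-32.2, -18.2). ∠SHC = 36.3° gives HC at 52.8° from the x-axis; with |HC| = 27.6, C = (-15.5, 3.77). ∠HCF = 123.4° gives CF at -3.80° from the x-axis; with |CF| = 14.8, F = (-0.759, 2.79). The perpendicularity gives FV at right angles to CF, so FV runs at -93.8°; with |FV| = 17.7, V = (-1.93, -14.9). ∠FVA = 134.2° gives VA at -140° from the x-axis; with |VA| = 29.3, A = (-24.2, -33.9). Then |CA| = |A − C| = 38.6.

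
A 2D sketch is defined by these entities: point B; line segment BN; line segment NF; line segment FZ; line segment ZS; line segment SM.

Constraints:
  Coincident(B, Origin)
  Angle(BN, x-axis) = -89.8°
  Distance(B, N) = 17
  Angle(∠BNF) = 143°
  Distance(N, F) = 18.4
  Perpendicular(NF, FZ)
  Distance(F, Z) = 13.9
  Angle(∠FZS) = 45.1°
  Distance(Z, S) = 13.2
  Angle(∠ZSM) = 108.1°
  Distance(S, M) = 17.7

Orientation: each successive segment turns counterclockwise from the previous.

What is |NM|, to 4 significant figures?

20.39

B is at the origin; BN runs at -89.8° with length 17.0, so N = (0.05934, -17.00). ∠BNF = 143.0° gives NF at -52.80° from the x-axis; with |NF| = 18.4, F = (11.18, -31.66). NF is perpendicular to FZ, so FZ runs at 37.20°; with |FZ| = 13.9, Z = (22.26, -23.25). ∠FZS = 45.1° gives ZS at 172.1° from the x-axis; with |ZS| = 13.2, S = (9.181, -21.44). ∠ZSM = 108.1° gives SM at -116.0° from the x-axis; with |SM| = 17.7, M = (1.422, -37.35). Then |NM| = |M − N| = 20.39.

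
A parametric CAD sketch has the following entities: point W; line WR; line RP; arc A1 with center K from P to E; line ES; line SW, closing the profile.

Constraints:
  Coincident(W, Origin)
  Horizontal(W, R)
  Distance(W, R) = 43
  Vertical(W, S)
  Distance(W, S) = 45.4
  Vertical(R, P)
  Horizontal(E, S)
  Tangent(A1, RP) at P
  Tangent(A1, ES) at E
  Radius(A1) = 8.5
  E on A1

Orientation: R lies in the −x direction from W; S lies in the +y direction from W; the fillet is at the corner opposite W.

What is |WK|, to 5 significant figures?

50.516

W and S share the same x with |WS| = 45.4 and S on the +y side, so S = (0.0000, 45.400). The virtual corner opposite W is at (-43.000, 45.400). A1 meets RP tangentially, so KP is at right angles to RP and the tangent condition forces KE to be normal to ES, with radius 8.5, so the center K sits 8.5 in from both sides at K = (-34.500, 36.900). Then |WK| = |K − W| = 50.516.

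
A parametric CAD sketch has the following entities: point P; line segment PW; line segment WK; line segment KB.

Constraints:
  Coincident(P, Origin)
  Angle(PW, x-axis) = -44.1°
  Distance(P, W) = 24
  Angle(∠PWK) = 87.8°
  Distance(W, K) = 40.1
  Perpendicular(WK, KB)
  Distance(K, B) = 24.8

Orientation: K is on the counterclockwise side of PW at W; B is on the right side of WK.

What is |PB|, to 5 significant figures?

62.567

P is at the origin; PW runs at -44.1° with length 24.0, so W = 24.0·(cos -44.1°, sin -44.1°) = (17.235, -16.702). ∠PWK = 87.8°, so WK runs at -44.1° + (180° − 87.8°) = 48.100° from the x-axis; with |WK| = 40.1, K = W + 40.1·(cos 48.100°, sin 48.100°) = (44.015, 13.145). WK ⟂ KB; with |KB| = 24.8 on the right of WK, B = K + 24.8·(0.74431, -0.66783) = (62.474, -3.4173). Then |PB| = |B − P| = 62.567.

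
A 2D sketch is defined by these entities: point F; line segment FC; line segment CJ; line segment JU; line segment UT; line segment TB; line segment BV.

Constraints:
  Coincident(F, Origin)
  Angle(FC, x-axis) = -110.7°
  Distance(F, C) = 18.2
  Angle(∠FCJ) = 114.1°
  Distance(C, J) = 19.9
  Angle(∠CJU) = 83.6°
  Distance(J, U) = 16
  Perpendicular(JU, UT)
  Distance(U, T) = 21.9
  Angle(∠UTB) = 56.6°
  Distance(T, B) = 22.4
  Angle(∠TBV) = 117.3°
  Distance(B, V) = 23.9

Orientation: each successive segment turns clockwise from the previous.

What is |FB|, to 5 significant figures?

27.261

F is at the origin; FC runs at -110.7° with length 18.2, so C = (-6.4332, -17.025). ∠FCJ = 114.1° gives CJ at -176.60° from the x-axis; with |CJ| = 19.9, J = (-26.298, -18.205). ∠CJU = 83.6° gives JU at 87.000° from the x-axis; with |JU| = 16.0, U = (-25.461, -2.2272). JU ⟂ UT, so UT runs at -3.0000°; with |UT| = 21.9, T = (-3.5909, -3.3734). ∠UTB = 56.6° gives TB at -126.40° from the x-axis; with |TB| = 22.4, B = (-16.883, -21.403). Then |FB| = |B − F| = 27.261.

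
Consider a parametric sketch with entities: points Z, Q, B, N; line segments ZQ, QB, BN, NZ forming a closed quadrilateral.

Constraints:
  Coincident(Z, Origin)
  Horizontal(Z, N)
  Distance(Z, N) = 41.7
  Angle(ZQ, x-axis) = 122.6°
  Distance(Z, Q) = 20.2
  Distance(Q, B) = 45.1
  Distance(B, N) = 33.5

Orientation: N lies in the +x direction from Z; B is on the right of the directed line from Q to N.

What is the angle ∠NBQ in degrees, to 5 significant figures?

88.072°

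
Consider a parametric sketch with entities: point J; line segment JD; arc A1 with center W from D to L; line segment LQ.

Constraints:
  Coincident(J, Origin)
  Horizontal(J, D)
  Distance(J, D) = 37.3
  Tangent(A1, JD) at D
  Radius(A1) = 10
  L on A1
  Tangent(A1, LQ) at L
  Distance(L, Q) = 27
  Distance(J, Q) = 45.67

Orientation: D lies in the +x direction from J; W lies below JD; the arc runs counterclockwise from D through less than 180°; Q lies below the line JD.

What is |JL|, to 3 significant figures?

29.0

Checks: |WL| = 10.00 ✓; ∠(WL, LQ) = 90.00° ✓; |LQ| = 27.00 ✓; |JQ| = 45.67 ✓.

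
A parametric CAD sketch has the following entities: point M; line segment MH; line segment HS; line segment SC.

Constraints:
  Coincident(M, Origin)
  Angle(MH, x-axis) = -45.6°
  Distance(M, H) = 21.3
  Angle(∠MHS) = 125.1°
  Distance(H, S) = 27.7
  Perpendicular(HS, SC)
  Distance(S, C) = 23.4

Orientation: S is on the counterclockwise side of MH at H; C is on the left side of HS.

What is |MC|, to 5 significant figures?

40.392

M is at the origin; MH runs at -45.6° with length 21.3, so H = 21.3·(cos -45.6°, sin -45.6°) = (14.903, -15.218). ∠MHS = 125.1°, so HS runs at -45.6° + (180° − 125.1°) = 9.3000° from the x-axis; with |HS| = 27.7, S = H + 27.7·(cos 9.3000°, sin 9.3000°) = (42.239, -10.742). HS is perpendicular to SC; with |SC| = 23.4 on the left of HS, C = S + 23.4·(-0.16160, 0.98686) = (38.457, 12.351). Then |MC| = |C − M| = 40.392.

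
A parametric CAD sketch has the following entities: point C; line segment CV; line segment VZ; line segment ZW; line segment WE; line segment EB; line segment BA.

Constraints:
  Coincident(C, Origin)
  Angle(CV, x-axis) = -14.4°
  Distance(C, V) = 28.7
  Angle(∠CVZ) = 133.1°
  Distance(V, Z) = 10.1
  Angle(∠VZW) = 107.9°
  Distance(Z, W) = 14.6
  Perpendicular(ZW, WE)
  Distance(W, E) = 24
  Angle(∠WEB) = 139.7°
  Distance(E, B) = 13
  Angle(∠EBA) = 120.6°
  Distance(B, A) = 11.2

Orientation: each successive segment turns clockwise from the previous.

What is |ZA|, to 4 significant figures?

32.39

∠WEB = 139.7° gives EB at 96.30° from the x-axis; with |EB| = 13.0, B = (3.753, 2.807). ∠EBA = 120.6° gives BA at 36.90° from the x-axis; with |BA| = 11.2, A = (12.71, 9.532). Then |ZA| = |A − Z| = 32.39.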